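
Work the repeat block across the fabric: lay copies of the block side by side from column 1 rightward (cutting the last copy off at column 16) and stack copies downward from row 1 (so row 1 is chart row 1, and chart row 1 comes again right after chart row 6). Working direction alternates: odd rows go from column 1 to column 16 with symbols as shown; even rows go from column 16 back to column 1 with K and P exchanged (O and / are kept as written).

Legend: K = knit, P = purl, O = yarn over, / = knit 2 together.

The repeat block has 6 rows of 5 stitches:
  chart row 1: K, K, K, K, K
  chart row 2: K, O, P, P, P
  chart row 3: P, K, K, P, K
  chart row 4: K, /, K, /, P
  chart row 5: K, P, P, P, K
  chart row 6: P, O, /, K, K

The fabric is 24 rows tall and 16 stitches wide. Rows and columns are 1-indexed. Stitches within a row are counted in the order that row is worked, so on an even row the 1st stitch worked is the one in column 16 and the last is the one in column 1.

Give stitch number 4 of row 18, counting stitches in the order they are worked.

Row 18: (18-1) mod 6 = 5, so use chart row 6. Even row -> WS.
Chart row 6 tiled across columns 1-16: P O / K K P O / K K P O / K K P
WS row: flip the tiled sequence (start at column 16) and apply K<->P; O and / stay.
Row 18 as worked: K P P / O K P P / O K P P / O K
Counting 4 along the worked row gives /.

Stitch:
/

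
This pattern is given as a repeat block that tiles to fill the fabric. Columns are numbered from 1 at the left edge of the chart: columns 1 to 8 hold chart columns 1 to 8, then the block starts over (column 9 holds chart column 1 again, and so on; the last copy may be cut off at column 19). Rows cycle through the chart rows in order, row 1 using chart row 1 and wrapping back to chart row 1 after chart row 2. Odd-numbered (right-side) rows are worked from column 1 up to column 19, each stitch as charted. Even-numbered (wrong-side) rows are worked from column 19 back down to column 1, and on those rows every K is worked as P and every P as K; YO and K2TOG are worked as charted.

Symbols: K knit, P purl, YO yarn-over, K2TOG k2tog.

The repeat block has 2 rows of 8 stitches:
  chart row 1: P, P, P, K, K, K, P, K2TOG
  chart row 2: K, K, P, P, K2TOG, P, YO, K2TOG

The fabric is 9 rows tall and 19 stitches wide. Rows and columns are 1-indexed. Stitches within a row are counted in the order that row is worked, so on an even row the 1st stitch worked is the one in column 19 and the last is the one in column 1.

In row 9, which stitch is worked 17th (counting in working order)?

== STITCH ==
P

Derivation:
For row 9: chart row = ((9-1) mod 2) + 1 = 1; this is a RS (odd) row.
Chart row 1 tiled across columns 1-19: P P P K K K P K2TOG P P P K K K P K2TOG P P P
RS row: no reversal, no swap; stitch n worked = column n.
The 17th stitch worked is P.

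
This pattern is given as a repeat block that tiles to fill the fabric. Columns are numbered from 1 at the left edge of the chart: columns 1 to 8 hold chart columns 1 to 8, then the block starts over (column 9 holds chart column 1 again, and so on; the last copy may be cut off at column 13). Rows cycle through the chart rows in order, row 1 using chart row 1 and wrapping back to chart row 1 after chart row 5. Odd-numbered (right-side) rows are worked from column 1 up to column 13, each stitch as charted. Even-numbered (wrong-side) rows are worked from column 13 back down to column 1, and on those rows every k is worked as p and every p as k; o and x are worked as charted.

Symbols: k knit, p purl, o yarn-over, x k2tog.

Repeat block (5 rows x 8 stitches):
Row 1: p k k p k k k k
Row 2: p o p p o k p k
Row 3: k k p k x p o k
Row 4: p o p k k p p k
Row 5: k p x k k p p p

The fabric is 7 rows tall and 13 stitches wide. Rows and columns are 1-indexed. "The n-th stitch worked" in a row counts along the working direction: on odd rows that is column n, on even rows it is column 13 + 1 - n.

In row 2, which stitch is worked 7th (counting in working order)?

Row 2 uses chart row ((2-1) mod 5)+1 = 2. Row 2 is even, so WS.
Chart row 2 tiled across columns 1-13: p o p p o k p k p o p p o
WS row: flip the tiled sequence (start at column 13) and apply k<->p; o and x stay.
Row 2 as worked: o k k o k p k p o k k o k
Stitch 7 in working order -> k

== STITCH ==
k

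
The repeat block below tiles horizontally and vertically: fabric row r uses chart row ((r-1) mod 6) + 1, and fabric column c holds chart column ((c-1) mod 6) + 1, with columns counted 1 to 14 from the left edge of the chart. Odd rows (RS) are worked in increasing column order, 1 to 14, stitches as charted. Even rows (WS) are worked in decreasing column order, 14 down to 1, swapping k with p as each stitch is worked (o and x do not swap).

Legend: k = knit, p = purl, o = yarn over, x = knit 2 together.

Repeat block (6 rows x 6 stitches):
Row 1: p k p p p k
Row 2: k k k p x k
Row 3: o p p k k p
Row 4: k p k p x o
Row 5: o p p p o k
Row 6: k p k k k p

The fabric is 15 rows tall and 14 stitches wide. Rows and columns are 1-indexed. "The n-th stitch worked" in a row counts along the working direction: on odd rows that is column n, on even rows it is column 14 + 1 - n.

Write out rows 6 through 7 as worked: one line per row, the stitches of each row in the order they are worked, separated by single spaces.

== ROWS AS WORKED ==
k p k p p p k p k p p p k p
p k p p p k p k p p p k p k

Derivation:
Row 6: chart row 6, WS - tiled (columns 1-14): k p k k k p k p k k k p k p; work from column 14 back to 1 with k<->p swapped.
Row 7: chart row 1, RS - tile across columns 1-14 and work as-is.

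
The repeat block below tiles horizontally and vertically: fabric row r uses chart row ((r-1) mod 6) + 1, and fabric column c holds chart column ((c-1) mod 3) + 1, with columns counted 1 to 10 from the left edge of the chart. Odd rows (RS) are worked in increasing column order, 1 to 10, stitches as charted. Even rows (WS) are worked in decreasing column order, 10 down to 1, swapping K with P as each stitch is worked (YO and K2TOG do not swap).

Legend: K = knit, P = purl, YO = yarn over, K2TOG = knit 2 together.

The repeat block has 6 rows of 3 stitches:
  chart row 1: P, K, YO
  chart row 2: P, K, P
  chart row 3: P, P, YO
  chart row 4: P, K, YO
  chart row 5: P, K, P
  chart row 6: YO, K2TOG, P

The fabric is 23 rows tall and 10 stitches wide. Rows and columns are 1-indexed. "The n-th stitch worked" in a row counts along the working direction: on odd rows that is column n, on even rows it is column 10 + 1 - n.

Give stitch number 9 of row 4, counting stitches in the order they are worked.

For row 4: chart row = ((4-1) mod 6) + 1 = 4; this is a WS (even) row.
Chart row 4 tiled across columns 1-10: P K YO P K YO P K YO P
Wrong side: read the tiled row from column 10 down to 1 and exchange K with P (leave YO, K2TOG).
Row 4 as worked: K YO P K YO P K YO P K
Counting 9 along the worked row gives P.

Result:
P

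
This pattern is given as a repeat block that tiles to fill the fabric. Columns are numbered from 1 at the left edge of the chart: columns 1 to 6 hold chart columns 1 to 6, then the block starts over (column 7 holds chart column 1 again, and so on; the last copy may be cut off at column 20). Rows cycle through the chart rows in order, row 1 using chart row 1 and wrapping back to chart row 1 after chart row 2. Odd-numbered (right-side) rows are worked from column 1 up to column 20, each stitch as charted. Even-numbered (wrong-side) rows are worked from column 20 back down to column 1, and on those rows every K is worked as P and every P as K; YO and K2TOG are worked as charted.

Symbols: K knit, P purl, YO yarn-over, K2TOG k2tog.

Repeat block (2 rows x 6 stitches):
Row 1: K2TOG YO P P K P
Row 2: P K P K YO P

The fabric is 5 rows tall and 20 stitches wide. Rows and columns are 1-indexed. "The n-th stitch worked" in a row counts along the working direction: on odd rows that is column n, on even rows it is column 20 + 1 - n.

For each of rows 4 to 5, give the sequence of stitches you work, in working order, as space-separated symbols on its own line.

Row 4: chart row 2, WS - tiled (columns 1-20): P K P K YO P P K P K YO P P K P K YO P P K; work from column 20 back to 1 with K<->P swapped.
Row 5: chart row 1, RS - tile across columns 1-20 and work as-is.

== ROWS AS WORKED ==
P K K YO P K P K K YO P K P K K YO P K P K
K2TOG YO P P K P K2TOG YO P P K P K2TOG YO P P K P K2TOG YO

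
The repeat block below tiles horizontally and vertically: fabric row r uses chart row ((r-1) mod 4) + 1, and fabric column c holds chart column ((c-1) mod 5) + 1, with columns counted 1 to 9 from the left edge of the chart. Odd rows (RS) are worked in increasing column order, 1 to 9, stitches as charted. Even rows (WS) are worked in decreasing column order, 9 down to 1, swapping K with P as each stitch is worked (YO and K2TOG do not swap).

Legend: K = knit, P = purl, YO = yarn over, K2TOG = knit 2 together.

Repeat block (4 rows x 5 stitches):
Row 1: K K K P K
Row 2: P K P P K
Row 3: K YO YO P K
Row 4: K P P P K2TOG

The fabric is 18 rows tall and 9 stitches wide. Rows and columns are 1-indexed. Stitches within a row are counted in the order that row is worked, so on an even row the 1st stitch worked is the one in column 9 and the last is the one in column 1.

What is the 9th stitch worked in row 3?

For row 3: chart row = ((3-1) mod 4) + 1 = 3; this is a RS (odd) row.
Chart row 3 tiled across columns 1-9: K YO YO P K K YO YO P
RS: work column 1 to column 9, symbols as charted — the tiled row is the row as worked.
The 9th stitch worked is P.

Result:
P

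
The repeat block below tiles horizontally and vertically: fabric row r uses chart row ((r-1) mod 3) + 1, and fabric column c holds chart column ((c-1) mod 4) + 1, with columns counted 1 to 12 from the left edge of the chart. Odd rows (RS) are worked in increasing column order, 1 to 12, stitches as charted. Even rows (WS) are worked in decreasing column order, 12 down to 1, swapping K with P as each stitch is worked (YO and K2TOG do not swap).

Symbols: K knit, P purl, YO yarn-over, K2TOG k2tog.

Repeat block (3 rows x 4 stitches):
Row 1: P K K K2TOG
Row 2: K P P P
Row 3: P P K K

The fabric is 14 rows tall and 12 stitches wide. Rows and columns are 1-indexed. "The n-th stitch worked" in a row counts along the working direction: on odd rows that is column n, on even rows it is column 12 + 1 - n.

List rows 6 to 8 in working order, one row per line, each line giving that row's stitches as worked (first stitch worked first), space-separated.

== ROWS AS WORKED ==
P P K K P P K K P P K K
P K K K2TOG P K K K2TOG P K K K2TOG
K K K P K K K P K K K P

Derivation:
Row 6: chart row 3, WS - tiled (columns 1-12): P P K K P P K K P P K K; work from column 12 back to 1 with K<->P swapped.
Row 7: chart row 1, RS - tile across columns 1-12 and work as-is.
Row 8: chart row 2, WS - tiled (columns 1-12): K P P P K P P P K P P P; work from column 12 back to 1 with K<->P swapped.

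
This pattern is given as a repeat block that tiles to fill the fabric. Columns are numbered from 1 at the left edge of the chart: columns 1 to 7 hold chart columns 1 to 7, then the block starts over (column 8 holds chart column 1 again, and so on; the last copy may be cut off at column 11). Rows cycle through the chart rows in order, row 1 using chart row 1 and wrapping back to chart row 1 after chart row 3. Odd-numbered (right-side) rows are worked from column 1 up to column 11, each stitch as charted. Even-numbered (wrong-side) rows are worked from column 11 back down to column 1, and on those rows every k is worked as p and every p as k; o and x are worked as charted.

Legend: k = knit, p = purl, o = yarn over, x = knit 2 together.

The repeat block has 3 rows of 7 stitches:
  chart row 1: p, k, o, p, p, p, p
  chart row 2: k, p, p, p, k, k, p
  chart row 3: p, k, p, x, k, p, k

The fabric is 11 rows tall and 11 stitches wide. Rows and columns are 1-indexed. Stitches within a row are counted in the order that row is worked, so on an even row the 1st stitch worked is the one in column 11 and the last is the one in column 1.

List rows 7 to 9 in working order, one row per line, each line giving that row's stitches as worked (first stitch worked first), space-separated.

Rows as worked:
p k o p p p p p k o p
k k k p k p p k k k p
p k p x k p k p k p x

Derivation:
Row 7: chart row 1, RS - tile across columns 1-11 and work as-is.
Row 8: chart row 2, WS - tiled (columns 1-11): k p p p k k p k p p p; work from column 11 back to 1 with k<->p swapped.
Row 9: chart row 3, RS - tile across columns 1-11 and work as-is.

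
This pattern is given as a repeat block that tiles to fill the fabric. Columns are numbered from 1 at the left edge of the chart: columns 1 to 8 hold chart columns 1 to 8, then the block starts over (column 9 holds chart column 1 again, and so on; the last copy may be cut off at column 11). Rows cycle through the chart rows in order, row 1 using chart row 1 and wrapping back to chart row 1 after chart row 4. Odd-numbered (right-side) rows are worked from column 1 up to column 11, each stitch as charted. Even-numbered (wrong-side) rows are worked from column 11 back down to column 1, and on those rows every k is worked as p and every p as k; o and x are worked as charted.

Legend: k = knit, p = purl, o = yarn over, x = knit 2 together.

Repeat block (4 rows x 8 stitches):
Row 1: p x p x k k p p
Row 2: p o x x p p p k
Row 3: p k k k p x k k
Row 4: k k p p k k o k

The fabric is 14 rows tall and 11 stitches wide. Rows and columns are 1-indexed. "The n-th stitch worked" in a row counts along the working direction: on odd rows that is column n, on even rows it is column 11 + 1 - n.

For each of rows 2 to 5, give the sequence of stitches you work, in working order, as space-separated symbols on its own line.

Result:
x o k p k k k x x o k
p k k k p x k k p k k
k p p p o p p k k p p
p x p x k k p p p x p

Derivation:
Row 2: chart row 2, WS - tiled (columns 1-11): p o x x p p p k p o x; work from column 11 back to 1 with k<->p swapped.
Row 3: chart row 3, RS - tile across columns 1-11 and work as-is.
Row 4: chart row 4, WS - tiled (columns 1-11): k k p p k k o k k k p; work from column 11 back to 1 with k<->p swapped.
Row 5: chart row 1, RS - tile across columns 1-11 and work as-is.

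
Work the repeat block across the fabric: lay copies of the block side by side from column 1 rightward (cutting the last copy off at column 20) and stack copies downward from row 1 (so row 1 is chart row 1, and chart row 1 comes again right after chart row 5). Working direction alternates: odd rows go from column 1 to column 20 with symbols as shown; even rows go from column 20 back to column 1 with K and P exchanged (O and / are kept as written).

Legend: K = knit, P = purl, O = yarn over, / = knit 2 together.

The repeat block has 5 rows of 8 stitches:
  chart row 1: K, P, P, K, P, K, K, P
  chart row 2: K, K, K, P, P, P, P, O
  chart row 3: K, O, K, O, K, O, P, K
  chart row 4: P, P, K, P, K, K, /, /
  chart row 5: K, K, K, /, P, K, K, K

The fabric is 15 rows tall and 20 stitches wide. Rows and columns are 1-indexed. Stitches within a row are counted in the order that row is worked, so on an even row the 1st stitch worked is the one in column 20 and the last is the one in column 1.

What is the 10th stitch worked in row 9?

Result:
P

Derivation:
Row 9: (9-1) mod 5 = 3, so use chart row 4. Odd row -> RS.
Chart row 4 tiled across columns 1-20: P P K P K K / / P P K P K K / / P P K P
Right side: take the tiled row as-is (worked left to right from column 1).
Stitch 10 in working order -> P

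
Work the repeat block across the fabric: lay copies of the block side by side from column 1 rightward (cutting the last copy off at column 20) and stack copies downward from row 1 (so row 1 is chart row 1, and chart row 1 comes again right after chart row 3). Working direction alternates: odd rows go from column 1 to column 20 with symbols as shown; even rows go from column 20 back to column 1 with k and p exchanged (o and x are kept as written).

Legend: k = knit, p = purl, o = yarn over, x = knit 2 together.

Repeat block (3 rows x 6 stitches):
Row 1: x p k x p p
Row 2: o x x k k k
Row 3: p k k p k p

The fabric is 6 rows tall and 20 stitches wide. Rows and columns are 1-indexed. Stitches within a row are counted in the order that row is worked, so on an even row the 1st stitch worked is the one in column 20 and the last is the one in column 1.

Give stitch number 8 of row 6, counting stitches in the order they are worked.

Row 6: (6-1) mod 3 = 2, so use chart row 3. Even row -> WS.
Chart row 3 tiled across columns 1-20: p k k p k p p k k p k p p k k p k p p k
Wrong side: read the tiled row from column 20 down to 1 and exchange k with p (leave o, x).
Row 6 as worked: p k k p k p p k k p k p p k k p k p p k
The 8th stitch worked is k.

== STITCH ==
k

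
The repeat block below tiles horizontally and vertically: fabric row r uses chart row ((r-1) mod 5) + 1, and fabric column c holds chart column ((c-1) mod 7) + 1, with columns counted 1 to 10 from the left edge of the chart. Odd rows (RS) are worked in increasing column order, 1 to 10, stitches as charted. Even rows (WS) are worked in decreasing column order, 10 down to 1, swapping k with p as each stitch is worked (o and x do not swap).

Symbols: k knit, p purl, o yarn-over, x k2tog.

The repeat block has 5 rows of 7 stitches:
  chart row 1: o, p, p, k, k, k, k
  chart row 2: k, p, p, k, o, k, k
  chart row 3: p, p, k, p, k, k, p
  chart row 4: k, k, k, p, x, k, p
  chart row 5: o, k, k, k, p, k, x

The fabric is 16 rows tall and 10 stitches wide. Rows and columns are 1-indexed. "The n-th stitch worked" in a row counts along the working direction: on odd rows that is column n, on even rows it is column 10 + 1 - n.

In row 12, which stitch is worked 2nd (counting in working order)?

Result:
k

Derivation:
Row 12: (12-1) mod 5 = 1, so use chart row 2. Even row -> WS.
Chart row 2 tiled across columns 1-10: k p p k o k k k p p
WS: work from column 10 back to column 1 (reverse the tiled row), swapping k<->p (o and x unchanged).
Row 12 as worked: k k p p p o p k k p
Counting 2 along the worked row gives k.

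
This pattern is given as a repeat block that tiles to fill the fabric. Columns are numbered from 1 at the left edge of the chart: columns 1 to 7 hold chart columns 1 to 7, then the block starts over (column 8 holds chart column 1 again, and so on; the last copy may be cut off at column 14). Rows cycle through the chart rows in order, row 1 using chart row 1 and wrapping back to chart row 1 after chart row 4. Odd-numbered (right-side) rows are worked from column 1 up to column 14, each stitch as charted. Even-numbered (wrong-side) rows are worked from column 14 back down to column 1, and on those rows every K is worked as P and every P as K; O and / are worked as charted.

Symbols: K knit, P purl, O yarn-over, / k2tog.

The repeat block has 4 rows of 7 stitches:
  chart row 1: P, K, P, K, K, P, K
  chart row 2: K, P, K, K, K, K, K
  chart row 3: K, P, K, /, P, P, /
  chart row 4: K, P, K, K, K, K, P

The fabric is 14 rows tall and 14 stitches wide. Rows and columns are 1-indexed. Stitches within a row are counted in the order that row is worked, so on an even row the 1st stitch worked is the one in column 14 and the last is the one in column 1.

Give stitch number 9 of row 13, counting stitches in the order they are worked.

Row 13 uses chart row ((13-1) mod 4)+1 = 1. Row 13 is odd, so RS.
Chart row 1 tiled across columns 1-14: P K P K K P K P K P K K P K
RS row: no reversal, no swap; stitch n worked = column n.
Counting 9 along the worked row gives K.

Stitch:
K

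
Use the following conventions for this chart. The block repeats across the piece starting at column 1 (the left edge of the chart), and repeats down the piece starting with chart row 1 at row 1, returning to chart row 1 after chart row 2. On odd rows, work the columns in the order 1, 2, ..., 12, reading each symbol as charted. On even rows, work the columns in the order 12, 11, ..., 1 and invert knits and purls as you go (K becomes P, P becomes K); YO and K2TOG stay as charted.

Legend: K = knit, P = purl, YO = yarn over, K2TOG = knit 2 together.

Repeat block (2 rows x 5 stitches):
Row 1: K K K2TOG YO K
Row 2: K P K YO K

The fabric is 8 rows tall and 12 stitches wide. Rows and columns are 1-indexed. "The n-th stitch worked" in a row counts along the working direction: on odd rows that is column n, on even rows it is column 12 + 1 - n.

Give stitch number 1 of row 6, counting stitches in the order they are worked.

Row 6 uses chart row ((6-1) mod 2)+1 = 2. Row 6 is even, so WS.
Chart row 2 tiled across columns 1-12: K P K YO K K P K YO K K P
Wrong side: read the tiled row from column 12 down to 1 and exchange K with P (leave YO, K2TOG).
Row 6 as worked: K P P YO P K P P YO P K P
Counting 1 along the worked row gives K.

Stitch:
K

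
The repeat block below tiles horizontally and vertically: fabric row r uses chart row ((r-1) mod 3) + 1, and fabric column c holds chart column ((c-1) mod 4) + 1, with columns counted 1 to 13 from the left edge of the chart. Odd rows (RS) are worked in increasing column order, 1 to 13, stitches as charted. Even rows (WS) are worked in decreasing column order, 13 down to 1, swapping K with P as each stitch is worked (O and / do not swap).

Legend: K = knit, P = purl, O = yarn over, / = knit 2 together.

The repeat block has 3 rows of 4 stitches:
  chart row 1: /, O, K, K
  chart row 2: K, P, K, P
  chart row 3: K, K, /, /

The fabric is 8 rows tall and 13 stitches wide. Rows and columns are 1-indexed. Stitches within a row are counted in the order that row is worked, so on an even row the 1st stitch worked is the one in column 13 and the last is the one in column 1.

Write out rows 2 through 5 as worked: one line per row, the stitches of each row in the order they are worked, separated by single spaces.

Rows as worked:
P K P K P K P K P K P K P
K K / / K K / / K K / / K
/ P P O / P P O / P P O /
K P K P K P K P K P K P K

Derivation:
Row 2: chart row 2, WS - tiled (columns 1-13): K P K P K P K P K P K P K; work from column 13 back to 1 with K<->P swapped.
Row 3: chart row 3, RS - tile across columns 1-13 and work as-is.
Row 4: chart row 1, WS - tiled (columns 1-13): / O K K / O K K / O K K /; work from column 13 back to 1 with K<->P swapped.
Row 5: chart row 2, RS - tile across columns 1-13 and work as-is.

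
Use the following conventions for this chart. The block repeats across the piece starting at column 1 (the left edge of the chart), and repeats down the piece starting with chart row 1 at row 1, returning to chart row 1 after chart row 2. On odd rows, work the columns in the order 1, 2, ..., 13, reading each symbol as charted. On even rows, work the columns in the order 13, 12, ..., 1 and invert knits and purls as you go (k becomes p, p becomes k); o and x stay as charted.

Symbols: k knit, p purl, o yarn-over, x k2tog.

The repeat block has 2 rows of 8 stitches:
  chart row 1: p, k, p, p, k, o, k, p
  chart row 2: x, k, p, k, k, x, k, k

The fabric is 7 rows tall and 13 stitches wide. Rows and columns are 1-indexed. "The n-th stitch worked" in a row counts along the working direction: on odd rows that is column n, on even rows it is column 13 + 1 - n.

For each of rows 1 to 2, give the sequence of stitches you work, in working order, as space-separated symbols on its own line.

Row 1: chart row 1, RS - tile across columns 1-13 and work as-is.
Row 2: chart row 2, WS - tiled (columns 1-13): x k p k k x k k x k p k k; work from column 13 back to 1 with k<->p swapped.

Result:
p k p p k o k p p k p p k
p p k p x p p x p p k p x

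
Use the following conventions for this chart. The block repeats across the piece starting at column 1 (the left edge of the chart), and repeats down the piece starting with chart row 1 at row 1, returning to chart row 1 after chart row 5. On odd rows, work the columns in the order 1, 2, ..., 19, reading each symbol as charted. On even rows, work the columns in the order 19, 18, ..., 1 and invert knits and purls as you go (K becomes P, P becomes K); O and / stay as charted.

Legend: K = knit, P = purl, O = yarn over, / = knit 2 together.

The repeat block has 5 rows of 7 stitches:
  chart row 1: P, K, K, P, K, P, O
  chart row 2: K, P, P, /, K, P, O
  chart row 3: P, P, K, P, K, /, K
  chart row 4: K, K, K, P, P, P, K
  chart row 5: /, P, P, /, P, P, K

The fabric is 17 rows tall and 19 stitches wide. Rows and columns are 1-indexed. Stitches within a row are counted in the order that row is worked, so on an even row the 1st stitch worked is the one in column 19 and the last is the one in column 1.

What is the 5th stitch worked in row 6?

== STITCH ==
K

Derivation:
For row 6: chart row = ((6-1) mod 5) + 1 = 1; this is a WS (even) row.
Chart row 1 tiled across columns 1-19: P K K P K P O P K K P K P O P K K P K
WS: work from column 19 back to column 1 (reverse the tiled row), swapping K<->P (O and / unchanged).
Row 6 as worked: P K P P K O K P K P P K O K P K P P K
Counting 5 along the worked row gives K.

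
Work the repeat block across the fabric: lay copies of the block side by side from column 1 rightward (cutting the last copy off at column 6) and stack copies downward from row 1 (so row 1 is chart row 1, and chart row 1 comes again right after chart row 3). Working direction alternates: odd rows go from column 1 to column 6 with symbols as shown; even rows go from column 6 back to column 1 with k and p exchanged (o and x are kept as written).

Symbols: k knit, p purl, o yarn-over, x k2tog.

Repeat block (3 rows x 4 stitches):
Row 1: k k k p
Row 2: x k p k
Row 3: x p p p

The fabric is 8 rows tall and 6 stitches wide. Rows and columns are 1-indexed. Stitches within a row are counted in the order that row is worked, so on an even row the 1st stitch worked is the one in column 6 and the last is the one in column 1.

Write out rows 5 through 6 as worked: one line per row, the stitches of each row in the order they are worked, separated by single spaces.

Row 5: chart row 2, RS - tile across columns 1-6 and work as-is.
Row 6: chart row 3, WS - tiled (columns 1-6): x p p p x p; work from column 6 back to 1 with k<->p swapped.

== ROWS AS WORKED ==
x k p k x k
k x k k k x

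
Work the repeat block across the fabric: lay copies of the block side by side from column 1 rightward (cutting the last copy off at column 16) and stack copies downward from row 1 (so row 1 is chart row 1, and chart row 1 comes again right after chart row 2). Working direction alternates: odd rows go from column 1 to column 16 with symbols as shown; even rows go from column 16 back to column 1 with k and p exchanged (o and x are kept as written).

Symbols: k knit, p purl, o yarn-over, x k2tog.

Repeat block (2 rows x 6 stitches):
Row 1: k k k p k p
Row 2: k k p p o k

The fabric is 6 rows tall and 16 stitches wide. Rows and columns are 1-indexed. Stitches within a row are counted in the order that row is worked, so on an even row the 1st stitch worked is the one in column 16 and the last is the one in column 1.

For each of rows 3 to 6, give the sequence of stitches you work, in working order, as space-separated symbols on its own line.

Row 3: chart row 1, RS - tile across columns 1-16 and work as-is.
Row 4: chart row 2, WS - tiled (columns 1-16): k k p p o k k k p p o k k k p p; work from column 16 back to 1 with k<->p swapped.
Row 5: chart row 1, RS - tile across columns 1-16 and work as-is.
Row 6: chart row 2, WS - tiled (columns 1-16): k k p p o k k k p p o k k k p p; work from column 16 back to 1 with k<->p swapped.

== ROWS AS WORKED ==
k k k p k p k k k p k p k k k p
k k p p p o k k p p p o k k p p
k k k p k p k k k p k p k k k p
k k p p p o k k p p p o k k p p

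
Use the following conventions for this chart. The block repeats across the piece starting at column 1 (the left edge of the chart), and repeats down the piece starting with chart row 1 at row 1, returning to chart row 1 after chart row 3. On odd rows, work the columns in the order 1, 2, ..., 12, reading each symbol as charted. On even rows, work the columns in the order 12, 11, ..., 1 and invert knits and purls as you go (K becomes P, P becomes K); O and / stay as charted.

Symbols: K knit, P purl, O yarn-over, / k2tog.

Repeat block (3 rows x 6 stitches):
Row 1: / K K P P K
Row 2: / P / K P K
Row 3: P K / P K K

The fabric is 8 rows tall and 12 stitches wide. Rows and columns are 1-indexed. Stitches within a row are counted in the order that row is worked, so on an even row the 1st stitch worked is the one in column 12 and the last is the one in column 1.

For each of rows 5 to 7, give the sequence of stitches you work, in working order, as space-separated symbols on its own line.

Row 5: chart row 2, RS - tile across columns 1-12 and work as-is.
Row 6: chart row 3, WS - tiled (columns 1-12): P K / P K K P K / P K K; work from column 12 back to 1 with K<->P swapped.
Row 7: chart row 1, RS - tile across columns 1-12 and work as-is.

Result:
/ P / K P K / P / K P K
P P K / P K P P K / P K
/ K K P P K / K K P P K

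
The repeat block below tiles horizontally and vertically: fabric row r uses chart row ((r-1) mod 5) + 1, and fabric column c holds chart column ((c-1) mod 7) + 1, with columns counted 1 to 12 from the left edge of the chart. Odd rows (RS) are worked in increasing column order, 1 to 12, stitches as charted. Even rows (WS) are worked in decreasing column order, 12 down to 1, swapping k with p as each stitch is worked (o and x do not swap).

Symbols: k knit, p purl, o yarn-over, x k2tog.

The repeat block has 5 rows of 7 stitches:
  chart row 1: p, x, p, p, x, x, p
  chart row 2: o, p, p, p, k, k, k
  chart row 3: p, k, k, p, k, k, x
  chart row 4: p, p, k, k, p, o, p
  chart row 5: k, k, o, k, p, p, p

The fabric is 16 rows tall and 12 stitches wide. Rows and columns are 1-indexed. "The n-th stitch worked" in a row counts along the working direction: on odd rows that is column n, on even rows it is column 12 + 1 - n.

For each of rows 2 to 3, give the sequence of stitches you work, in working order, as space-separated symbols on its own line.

Rows as worked:
p k k k o p p p k k k o
p k k p k k x p k k p k

Derivation:
Row 2: chart row 2, WS - tiled (columns 1-12): o p p p k k k o p p p k; work from column 12 back to 1 with k<->p swapped.
Row 3: chart row 3, RS - tile across columns 1-12 and work as-is.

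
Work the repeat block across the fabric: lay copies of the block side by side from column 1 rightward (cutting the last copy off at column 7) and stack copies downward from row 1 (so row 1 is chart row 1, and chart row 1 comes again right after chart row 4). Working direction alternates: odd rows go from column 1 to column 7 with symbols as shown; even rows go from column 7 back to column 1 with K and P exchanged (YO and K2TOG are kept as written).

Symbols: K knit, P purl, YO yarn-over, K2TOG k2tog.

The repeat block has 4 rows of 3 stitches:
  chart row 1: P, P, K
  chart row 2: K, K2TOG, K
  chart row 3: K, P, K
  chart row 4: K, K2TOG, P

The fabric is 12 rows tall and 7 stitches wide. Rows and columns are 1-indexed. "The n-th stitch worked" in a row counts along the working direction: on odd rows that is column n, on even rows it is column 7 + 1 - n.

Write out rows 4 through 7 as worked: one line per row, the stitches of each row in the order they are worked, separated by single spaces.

== ROWS AS WORKED ==
P K K2TOG P K K2TOG P
P P K P P K P
P P K2TOG P P K2TOG P
K P K K P K K

Derivation:
Row 4: chart row 4, WS - tiled (columns 1-7): K K2TOG P K K2TOG P K; work from column 7 back to 1 with K<->P swapped.
Row 5: chart row 1, RS - tile across columns 1-7 and work as-is.
Row 6: chart row 2, WS - tiled (columns 1-7): K K2TOG K K K2TOG K K; work from column 7 back to 1 with K<->P swapped.
Row 7: chart row 3, RS - tile across columns 1-7 and work as-is.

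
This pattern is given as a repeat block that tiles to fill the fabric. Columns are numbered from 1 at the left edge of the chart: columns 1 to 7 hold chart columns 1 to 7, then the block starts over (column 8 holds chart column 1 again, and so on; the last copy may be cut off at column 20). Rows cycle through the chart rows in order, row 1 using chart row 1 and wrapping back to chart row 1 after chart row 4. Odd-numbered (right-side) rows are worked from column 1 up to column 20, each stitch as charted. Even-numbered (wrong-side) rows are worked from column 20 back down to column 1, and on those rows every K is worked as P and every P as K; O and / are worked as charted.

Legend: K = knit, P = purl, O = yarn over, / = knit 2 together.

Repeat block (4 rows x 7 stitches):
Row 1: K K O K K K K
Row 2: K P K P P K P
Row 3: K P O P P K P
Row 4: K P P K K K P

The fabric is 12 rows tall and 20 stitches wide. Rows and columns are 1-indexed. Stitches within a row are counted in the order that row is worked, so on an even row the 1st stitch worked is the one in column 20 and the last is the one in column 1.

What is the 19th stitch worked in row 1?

== STITCH ==
K

Derivation:
For row 1: chart row = ((1-1) mod 4) + 1 = 1; this is a RS (odd) row.
Chart row 1 tiled across columns 1-20: K K O K K K K K K O K K K K K K O K K K
Right side: take the tiled row as-is (worked left to right from column 1).
Stitch 19 in working order -> K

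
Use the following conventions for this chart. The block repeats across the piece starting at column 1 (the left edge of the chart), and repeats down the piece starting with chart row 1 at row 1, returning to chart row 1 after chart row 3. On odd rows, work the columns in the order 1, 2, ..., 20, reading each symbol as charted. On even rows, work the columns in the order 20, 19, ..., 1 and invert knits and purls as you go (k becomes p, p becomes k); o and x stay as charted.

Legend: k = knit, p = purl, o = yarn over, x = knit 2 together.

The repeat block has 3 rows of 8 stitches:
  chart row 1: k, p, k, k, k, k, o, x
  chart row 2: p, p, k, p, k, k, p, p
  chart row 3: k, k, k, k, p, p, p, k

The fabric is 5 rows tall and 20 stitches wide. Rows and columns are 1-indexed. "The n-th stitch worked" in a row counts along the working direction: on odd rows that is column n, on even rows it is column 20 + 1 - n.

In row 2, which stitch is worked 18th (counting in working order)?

Stitch:
p

Derivation:
For row 2: chart row = ((2-1) mod 3) + 1 = 2; this is a WS (even) row.
Chart row 2 tiled across columns 1-20: p p k p k k p p p p k p k k p p p p k p
Wrong side: read the tiled row from column 20 down to 1 and exchange k with p (leave o, x).
Row 2 as worked: k p k k k k p p k p k k k k p p k p k k
Counting 18 along the worked row gives p.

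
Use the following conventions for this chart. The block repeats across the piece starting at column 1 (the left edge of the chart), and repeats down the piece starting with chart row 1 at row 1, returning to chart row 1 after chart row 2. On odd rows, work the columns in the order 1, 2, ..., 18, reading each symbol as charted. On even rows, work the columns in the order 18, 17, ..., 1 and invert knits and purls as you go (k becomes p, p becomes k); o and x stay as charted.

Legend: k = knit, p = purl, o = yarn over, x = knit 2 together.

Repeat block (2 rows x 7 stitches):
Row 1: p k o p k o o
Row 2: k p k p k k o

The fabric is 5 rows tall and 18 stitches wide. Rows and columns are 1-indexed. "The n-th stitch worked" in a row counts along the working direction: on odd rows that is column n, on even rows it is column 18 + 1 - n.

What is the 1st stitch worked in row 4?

== STITCH ==
k

Derivation:
Row 4 uses chart row ((4-1) mod 2)+1 = 2. Row 4 is even, so WS.
Chart row 2 tiled across columns 1-18: k p k p k k o k p k p k k o k p k p
WS: work from column 18 back to column 1 (reverse the tiled row), swapping k<->p (o and x unchanged).
Row 4 as worked: k p k p o p p k p k p o p p k p k p
The 1st stitch worked is k.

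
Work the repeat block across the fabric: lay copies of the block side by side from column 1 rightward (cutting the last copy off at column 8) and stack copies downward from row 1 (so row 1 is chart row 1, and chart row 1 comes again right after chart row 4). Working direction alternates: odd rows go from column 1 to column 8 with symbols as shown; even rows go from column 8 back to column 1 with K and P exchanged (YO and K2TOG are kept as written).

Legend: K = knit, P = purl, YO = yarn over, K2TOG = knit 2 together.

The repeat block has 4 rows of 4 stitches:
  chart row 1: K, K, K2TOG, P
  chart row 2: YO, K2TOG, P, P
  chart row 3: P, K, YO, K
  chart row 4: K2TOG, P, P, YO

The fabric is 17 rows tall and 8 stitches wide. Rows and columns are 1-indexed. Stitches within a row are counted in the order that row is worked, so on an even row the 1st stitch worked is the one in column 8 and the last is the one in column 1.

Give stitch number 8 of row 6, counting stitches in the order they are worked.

Row 6 uses chart row ((6-1) mod 4)+1 = 2. Row 6 is even, so WS.
Chart row 2 tiled across columns 1-8: YO K2TOG P P YO K2TOG P P
WS: work from column 8 back to column 1 (reverse the tiled row), swapping K<->P (YO and K2TOG unchanged).
Row 6 as worked: K K K2TOG YO K K K2TOG YO
Stitch 8 in working order -> YO

Result:
YO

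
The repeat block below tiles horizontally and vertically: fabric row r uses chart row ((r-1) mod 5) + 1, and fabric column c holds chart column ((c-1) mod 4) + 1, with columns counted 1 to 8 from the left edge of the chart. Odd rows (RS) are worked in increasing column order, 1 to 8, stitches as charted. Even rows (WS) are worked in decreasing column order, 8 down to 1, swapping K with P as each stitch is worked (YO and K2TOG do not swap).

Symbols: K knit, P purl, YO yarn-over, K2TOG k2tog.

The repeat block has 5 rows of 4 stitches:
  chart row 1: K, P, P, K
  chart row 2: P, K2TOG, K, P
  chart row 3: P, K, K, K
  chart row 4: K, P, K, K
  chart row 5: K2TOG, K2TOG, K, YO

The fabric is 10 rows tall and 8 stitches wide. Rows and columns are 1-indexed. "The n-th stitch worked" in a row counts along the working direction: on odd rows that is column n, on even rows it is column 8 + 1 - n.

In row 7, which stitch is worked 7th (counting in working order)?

Row 7: (7-1) mod 5 = 1, so use chart row 2. Odd row -> RS.
Chart row 2 tiled across columns 1-8: P K2TOG K P P K2TOG K P
RS row: no reversal, no swap; stitch n worked = column n.
Stitch 7 in working order -> K

== STITCH ==
K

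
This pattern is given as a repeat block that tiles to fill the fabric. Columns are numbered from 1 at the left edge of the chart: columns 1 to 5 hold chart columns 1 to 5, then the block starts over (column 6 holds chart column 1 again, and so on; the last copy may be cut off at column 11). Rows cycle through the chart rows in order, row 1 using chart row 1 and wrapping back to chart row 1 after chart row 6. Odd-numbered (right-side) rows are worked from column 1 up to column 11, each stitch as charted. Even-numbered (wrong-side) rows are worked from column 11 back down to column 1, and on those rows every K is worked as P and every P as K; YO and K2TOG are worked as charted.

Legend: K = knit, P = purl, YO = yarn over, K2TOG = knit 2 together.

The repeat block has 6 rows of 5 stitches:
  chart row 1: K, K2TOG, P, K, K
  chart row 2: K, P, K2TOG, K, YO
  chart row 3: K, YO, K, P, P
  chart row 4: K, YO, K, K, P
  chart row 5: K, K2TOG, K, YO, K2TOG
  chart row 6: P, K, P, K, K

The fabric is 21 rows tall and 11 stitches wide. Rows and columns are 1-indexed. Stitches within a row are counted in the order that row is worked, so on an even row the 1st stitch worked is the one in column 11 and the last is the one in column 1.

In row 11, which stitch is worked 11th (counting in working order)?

Row 11 uses chart row ((11-1) mod 6)+1 = 5. Row 11 is odd, so RS.
Chart row 5 tiled across columns 1-11: K K2TOG K YO K2TOG K K2TOG K YO K2TOG K
RS: work column 1 to column 11, symbols as charted — the tiled row is the row as worked.
The 11th stitch worked is K.

Stitch:
K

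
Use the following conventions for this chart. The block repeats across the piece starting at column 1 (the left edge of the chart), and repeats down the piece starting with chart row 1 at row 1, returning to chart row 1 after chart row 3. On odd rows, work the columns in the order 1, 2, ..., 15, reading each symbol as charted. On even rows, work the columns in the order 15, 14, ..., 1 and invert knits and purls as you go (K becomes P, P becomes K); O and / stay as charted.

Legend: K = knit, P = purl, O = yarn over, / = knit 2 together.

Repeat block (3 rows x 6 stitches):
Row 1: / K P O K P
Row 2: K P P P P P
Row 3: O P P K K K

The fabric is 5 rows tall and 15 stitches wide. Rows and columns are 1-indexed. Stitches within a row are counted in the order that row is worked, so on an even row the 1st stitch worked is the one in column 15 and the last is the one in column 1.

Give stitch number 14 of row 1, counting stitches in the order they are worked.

Row 1: (1-1) mod 3 = 0, so use chart row 1. Odd row -> RS.
Chart row 1 tiled across columns 1-15: / K P O K P / K P O K P / K P
Right side: take the tiled row as-is (worked left to right from column 1).
The 14th stitch worked is K.

Stitch:
K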